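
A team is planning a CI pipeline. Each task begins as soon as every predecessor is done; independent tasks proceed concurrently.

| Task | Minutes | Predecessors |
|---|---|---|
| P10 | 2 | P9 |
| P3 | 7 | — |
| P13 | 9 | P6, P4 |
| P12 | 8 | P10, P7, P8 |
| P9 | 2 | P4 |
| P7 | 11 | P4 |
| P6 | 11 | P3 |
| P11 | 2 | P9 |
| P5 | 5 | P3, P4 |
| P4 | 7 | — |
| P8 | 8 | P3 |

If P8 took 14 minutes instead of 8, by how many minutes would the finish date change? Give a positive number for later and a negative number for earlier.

2

Baseline: P3→P6→P13 = 7+11+9 = 27 → 27 minutes.
P8 has 4 minutes of float (longest path through it is 23).
The binding chain switches to P3→P8→P12 = 7+14+8 = 29; finish 29 minutes.
Change in finish: 29 − 27 = +2 minutes.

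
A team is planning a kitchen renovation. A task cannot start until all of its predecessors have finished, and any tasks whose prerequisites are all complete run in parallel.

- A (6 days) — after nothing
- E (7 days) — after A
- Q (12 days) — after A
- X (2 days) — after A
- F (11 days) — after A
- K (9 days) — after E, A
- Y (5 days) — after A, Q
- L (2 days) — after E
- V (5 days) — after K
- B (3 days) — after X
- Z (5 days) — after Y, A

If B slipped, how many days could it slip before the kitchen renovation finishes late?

The longest chain is A→Q→Y→Z = 6+12+5+5 = 28; overall finish 28 days.
Longest path through B: 11 days (earliest finish 11, latest finish 28).
Slack of B = 25 − 8 = 17 days.

17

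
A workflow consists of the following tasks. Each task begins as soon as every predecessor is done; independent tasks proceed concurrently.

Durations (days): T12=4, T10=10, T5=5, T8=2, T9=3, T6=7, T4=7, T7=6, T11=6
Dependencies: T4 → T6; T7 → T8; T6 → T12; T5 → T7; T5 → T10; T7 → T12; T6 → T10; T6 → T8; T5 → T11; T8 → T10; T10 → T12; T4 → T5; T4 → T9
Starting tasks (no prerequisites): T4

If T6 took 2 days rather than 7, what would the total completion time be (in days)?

Actual critical path: T4→T5→T7→T8→T10→T12 = 7+5+6+2+10+4 = 34 ⇒ 34 days.
T6 is off the critical path — its longest chain is 30 days, giving 4 of slack.
The critical path is still T4→T5→T7→T8→T10→T12; finish is now 34 days.

34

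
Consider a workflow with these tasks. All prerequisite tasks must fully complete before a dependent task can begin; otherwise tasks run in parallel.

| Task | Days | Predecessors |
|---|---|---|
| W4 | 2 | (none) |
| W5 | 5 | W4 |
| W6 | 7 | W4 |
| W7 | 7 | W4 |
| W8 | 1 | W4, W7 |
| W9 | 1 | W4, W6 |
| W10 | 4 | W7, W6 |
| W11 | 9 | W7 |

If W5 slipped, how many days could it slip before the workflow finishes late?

The longest chain is W4→W7→W11 = 2+7+9 = 18; overall finish 18 days.
W5 finishes as early as 7 and must finish by 18.
Slack of W5 = 13 − 2 = 11 days.

11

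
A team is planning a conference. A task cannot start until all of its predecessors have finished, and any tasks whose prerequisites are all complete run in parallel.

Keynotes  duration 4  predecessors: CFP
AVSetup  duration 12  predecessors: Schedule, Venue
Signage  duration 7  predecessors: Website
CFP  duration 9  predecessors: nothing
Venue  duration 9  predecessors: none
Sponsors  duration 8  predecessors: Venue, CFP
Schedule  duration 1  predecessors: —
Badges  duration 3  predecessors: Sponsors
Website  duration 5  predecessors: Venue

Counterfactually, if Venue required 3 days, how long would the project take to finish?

20

Baseline: Venue→Website→Signage = 9+5+7 = 21 → 21 days.
Venue is on the critical path; changing it to 3 makes that path 15 days.
New critical path: CFP→Sponsors→Badges = 9+8+3 = 20 ⇒ 20 days.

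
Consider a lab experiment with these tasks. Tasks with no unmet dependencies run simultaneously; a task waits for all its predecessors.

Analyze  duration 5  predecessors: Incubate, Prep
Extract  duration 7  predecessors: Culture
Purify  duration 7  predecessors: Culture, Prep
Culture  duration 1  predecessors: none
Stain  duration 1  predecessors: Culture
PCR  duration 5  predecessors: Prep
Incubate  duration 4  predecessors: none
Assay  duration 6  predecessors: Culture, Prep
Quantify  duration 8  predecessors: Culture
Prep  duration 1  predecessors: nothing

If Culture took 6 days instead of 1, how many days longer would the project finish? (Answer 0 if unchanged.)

5

Critical path before the change: Culture→Quantify = 1+8 = 9 giving 9 days.
Culture lies on that path, so at 6 days the path becomes 14 days.
No other chain overtakes it, so the finish is 14 days.
Change in finish: 14 − 9 = +5 days.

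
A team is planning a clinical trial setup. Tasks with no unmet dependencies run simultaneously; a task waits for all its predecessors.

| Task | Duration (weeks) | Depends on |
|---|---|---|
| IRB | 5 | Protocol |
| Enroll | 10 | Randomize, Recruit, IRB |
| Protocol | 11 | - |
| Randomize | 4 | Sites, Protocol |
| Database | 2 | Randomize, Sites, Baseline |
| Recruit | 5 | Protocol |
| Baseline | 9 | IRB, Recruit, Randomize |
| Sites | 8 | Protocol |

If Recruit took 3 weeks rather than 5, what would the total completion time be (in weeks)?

The binding path is Protocol→Sites→Randomize→Baseline→Database = 11+8+4+9+2 = 34; finish at 34 weeks.
The longest path through Recruit is only 27 weeks, so Recruit has float 7.
The critical path is still Protocol→Sites→Randomize→Baseline→Database; finish is now 34 weeks.

34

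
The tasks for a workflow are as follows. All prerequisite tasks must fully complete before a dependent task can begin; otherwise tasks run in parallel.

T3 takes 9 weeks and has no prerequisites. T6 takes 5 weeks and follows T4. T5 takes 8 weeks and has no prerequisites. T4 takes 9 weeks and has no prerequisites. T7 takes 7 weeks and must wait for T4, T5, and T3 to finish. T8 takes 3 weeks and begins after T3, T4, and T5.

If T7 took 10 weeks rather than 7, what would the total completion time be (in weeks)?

19

The binding path is T3→T7 = 9+7 = 16; finish at 16 weeks.
T7 is on the critical path; changing it to 10 makes that path 19 weeks.
The critical path is still T3→T7; finish is now 19 weeks.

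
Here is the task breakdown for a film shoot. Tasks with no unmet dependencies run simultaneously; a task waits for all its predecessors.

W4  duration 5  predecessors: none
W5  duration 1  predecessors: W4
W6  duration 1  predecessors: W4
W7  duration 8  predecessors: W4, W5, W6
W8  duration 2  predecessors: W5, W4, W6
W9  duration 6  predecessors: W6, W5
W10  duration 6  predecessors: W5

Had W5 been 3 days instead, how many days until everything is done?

16

Actual critical path: W4→W5→W7 = 5+1+8 = 14 ⇒ 14 days.
Since W5 is critical, the +2 change carries straight to that chain (now 16 days).
No other chain overtakes it, so the finish is 16 days.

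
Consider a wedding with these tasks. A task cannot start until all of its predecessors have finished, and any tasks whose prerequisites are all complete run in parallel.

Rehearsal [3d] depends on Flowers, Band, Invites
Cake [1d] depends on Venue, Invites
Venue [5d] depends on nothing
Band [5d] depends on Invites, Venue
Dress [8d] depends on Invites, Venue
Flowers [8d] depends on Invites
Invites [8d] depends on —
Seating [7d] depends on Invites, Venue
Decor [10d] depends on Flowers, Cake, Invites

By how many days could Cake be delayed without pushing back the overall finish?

The longest chain is Invites→Flowers→Decor = 8+8+10 = 26; overall finish 26 days.
Cake finishes as early as 9 and must finish by 16.
Slack of Cake = 15 − 8 = 7 days.

7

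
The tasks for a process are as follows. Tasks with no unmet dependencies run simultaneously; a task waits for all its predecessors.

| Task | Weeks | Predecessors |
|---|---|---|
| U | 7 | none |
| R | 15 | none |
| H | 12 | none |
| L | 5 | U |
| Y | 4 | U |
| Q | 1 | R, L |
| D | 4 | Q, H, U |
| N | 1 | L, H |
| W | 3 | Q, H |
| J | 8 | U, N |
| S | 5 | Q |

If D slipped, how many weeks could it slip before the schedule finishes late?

1

Critical path: U→L→N→J = 7+5+1+8 = 21, so the finish is 21 weeks.
Longest path through D: 20 weeks (earliest finish 20, latest finish 21).
Float = 21 − 20 = 1.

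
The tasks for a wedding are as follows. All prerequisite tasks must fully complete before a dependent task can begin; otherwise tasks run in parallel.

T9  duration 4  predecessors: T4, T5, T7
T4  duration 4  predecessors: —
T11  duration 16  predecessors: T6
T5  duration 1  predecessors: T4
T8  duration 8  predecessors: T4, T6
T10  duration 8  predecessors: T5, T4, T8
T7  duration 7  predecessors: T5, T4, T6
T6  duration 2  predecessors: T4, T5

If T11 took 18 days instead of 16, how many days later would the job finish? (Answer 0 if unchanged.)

2

Actual critical path: T4→T5→T6→T11 = 4+1+2+16 = 23 ⇒ 23 days.
T11 lies on that path, so at 18 days the path becomes 25 days.
That remains the longest chain; total 25 days.
Change in finish: 25 − 23 = +2 days.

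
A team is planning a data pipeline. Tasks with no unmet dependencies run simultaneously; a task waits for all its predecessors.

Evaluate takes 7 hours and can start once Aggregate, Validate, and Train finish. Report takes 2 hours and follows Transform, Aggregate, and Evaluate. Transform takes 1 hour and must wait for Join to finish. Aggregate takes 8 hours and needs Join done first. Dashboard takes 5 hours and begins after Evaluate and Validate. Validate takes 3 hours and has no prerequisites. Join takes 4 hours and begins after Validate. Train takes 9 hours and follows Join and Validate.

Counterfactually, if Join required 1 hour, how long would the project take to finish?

25

Baseline: Validate→Join→Train→Evaluate→Dashboard = 3+4+9+7+5 = 28 → 28 hours.
Since Join is critical, the -3 change carries straight to that chain (now 25 hours).
No other chain overtakes it, so the finish is 25 hours.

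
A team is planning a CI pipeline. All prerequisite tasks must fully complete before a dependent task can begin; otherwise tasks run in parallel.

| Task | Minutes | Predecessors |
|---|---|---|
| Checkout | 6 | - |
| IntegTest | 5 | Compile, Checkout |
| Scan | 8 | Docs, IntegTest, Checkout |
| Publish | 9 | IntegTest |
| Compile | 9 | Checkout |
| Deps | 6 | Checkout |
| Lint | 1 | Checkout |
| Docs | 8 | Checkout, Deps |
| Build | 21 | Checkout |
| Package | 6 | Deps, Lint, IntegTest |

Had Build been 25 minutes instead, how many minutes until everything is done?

31

Actual critical path: Checkout→Compile→IntegTest→Publish = 6+9+5+9 = 29 ⇒ 29 minutes.
Build is off the critical path — its longest chain is 27 minutes, giving 2 of slack.
The binding chain switches to Checkout→Build = 6+25 = 31; finish 31 minutes.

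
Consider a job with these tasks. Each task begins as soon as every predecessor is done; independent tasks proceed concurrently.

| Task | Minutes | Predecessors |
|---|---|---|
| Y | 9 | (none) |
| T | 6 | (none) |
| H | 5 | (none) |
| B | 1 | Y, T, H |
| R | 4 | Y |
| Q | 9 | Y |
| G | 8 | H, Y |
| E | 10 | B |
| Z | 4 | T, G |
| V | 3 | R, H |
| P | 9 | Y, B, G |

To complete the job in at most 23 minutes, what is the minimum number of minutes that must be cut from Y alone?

3

Current finish: 26 minutes; target: 23.
Y is on every critical path, so each minute cut from Y cuts the finish by one (this holds down to a finish of 22).
Need 26 − 23 = 3 minutes off Y → Y becomes 6 minutes, finish becomes 23.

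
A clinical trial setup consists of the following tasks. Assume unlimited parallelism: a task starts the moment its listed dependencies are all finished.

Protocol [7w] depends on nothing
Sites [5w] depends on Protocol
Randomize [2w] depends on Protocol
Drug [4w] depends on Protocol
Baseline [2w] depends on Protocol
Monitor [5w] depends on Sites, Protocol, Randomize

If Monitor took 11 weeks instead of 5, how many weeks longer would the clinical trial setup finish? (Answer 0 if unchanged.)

Critical path before the change: Protocol→Sites→Monitor = 7+5+5 = 17 giving 17 weeks.
Monitor lies on that path, so at 11 weeks the path becomes 23 weeks.
No other chain overtakes it, so the finish is 23 weeks.
Change in finish: 23 − 17 = +6 weeks.

6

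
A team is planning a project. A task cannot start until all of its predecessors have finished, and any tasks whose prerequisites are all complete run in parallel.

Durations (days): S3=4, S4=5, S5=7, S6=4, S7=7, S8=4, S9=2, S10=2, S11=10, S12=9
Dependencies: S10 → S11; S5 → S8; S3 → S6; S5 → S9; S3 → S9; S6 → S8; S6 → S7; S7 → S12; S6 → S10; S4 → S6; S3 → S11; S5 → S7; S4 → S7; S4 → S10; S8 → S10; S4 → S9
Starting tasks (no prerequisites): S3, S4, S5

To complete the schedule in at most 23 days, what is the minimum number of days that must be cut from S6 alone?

2

Current finish: 25 days; target: 23.
S6 is on every critical path, so each day cut from S6 cuts the finish by one (this holds down to a finish of 23).
Need 25 − 23 = 2 days off S6 → S6 becomes 2 days, finish becomes 23.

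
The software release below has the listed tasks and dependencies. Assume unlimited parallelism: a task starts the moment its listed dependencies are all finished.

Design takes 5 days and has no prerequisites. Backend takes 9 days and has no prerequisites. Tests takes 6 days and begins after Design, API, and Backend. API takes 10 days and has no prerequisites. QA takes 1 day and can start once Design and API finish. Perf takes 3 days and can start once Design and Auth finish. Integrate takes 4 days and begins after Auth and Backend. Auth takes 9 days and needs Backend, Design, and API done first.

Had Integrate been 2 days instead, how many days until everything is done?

Baseline: API→Auth→Integrate = 10+9+4 = 23 → 23 days.
Integrate lies on that path, so at 2 days the path becomes 21 days.
Now API→Auth→Perf = 10+9+3 = 22 is longest, so the finish becomes 22 days.

22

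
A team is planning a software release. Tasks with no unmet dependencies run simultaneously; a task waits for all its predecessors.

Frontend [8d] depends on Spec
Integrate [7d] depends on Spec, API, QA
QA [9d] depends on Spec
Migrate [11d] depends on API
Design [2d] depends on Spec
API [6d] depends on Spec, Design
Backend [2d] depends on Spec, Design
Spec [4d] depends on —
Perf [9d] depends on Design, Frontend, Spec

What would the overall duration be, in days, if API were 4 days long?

21

The binding path is Spec→Design→API→Migrate = 4+2+6+11 = 23; finish at 23 days.
API is on the critical path; changing it to 4 makes that path 21 days.
That remains the longest chain; total 21 days.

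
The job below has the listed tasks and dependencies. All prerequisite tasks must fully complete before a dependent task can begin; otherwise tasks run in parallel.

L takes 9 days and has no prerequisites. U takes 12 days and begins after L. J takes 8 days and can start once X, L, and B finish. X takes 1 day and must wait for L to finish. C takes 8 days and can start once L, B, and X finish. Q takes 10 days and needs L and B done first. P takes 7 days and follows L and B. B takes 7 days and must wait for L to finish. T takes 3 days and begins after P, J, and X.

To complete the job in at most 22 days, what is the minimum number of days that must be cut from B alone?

5

Current finish: 27 days; target: 22.
B is on every critical path, so each day cut from B cuts the finish by one (this holds down to a finish of 21).
Need 27 − 22 = 5 days off B → B becomes 2 days, finish becomes 22.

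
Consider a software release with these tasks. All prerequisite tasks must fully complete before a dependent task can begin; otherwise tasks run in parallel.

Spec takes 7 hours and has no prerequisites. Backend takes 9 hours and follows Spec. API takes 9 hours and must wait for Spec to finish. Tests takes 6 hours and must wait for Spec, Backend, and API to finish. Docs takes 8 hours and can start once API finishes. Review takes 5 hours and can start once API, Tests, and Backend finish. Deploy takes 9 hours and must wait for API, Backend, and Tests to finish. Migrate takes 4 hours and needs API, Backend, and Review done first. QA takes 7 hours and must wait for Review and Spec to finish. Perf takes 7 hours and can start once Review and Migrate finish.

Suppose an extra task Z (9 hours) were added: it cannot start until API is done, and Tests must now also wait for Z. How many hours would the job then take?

47

Originally the job takes 38 hours.
With Z inserted, Tests now waits for max(Spec, Backend, API, Z).
New critical path: Spec→API→Z→Tests→Review→Migrate→Perf = 7+9+9+6+5+4+7 = 47 ⇒ 47 hours.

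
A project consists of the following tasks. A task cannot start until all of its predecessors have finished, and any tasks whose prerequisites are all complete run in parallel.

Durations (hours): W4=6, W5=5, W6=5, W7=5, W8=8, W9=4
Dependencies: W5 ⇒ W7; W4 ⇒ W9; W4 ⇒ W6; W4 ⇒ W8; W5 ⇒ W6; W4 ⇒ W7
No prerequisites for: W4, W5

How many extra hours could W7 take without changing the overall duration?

3

Critical path: W4→W8 = 6+8 = 14, so the finish is 14 hours.
W7 finishes as early as 11 and must finish by 14.
Float = 14 − 11 = 3.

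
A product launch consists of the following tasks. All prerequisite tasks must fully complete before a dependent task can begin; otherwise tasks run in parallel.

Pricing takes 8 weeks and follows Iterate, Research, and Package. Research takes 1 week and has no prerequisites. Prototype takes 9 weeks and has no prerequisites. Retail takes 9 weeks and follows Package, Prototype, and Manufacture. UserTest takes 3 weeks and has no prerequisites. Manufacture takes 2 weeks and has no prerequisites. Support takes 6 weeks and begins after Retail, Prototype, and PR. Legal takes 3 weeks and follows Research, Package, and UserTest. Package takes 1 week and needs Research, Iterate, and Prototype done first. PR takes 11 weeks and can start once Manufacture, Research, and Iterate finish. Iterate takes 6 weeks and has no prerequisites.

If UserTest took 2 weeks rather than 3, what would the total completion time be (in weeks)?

25

Baseline: Prototype→Package→Retail→Support = 9+1+9+6 = 25 → 25 weeks.
The longest path through UserTest is only 6 weeks, so UserTest has float 19.
No other chain overtakes it, so the finish is 25 weeks.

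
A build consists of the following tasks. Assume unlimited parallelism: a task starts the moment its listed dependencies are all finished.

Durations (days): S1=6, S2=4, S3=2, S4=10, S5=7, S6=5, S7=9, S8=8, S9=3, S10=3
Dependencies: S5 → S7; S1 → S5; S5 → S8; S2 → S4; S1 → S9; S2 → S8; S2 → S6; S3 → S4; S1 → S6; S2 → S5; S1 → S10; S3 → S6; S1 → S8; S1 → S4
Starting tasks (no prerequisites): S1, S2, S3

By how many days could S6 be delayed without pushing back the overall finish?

Critical path: S1→S5→S7 = 6+7+9 = 22, so the finish is 22 days.
The longest chain containing S6 totals 11 days.
Slack of S6 = 17 − 6 = 11 days.

11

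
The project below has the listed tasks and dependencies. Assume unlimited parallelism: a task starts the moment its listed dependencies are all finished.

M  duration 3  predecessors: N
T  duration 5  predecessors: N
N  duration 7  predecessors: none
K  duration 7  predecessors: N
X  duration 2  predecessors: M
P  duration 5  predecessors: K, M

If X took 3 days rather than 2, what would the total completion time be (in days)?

19

Baseline: N→K→P = 7+7+5 = 19 → 19 days.
X has 7 days of float (longest path through it is 12).
The critical path is still N→K→P; finish is now 19 days.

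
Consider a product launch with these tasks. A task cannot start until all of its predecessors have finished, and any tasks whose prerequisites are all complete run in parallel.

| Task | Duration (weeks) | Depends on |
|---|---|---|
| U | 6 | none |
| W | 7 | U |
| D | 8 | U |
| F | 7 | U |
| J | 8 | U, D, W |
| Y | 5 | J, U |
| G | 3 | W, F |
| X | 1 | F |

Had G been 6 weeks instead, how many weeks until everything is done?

Critical path before the change: U→D→J→Y = 6+8+8+5 = 27 giving 27 weeks.
G has 11 weeks of float (longest path through it is 16).
No other chain overtakes it, so the finish is 27 weeks.

27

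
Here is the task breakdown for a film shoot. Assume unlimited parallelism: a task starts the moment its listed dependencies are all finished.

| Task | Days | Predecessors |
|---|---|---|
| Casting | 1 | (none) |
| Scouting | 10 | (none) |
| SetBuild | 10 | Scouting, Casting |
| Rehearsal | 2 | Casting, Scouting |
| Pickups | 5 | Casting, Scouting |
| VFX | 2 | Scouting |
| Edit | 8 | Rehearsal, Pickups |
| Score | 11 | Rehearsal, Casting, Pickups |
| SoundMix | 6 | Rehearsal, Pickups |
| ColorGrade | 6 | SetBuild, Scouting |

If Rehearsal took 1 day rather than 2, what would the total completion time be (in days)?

Critical path before the change: Scouting→SetBuild→ColorGrade = 10+10+6 = 26 giving 26 days.
The longest path through Rehearsal is only 23 days, so Rehearsal has float 3.
That remains the longest chain; total 26 days.

26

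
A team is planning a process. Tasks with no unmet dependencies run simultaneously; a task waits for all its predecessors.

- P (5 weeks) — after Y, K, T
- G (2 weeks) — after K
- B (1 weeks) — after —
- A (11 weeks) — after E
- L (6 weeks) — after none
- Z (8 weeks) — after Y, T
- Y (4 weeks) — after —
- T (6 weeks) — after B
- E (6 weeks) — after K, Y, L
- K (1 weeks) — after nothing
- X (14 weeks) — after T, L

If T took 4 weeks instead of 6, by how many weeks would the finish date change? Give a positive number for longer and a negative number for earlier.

0

Critical path before the change: L→E→A = 6+6+11 = 23 giving 23 weeks.
T is off the critical path — its longest chain is 21 weeks, giving 2 of slack.
That remains the longest chain; total 23 weeks.
Change in finish: 23 − 23 = +0 weeks.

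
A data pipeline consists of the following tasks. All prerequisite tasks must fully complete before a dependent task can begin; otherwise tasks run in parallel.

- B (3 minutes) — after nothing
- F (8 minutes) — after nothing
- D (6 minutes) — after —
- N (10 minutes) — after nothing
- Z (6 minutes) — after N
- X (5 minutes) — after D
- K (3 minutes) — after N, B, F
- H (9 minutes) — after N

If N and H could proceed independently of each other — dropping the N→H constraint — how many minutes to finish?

Original critical path: N→H = 10+9 = 19 ⇒ 19 minutes.
Without N→H, H's earliest start moves from 10 to 0.
After: N→Z = 10+6 = 16 → 16 minutes.

16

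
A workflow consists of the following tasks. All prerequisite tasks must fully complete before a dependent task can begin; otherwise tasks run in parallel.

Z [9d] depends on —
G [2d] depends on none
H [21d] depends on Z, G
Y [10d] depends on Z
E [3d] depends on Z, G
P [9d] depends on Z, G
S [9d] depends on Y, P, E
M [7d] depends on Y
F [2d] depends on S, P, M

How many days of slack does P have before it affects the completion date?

Z→H = 9+21 = 30 sets the makespan at 30 days.
The longest chain containing P totals 29 days.
So P can slip 19 − 18 = 1 day.

1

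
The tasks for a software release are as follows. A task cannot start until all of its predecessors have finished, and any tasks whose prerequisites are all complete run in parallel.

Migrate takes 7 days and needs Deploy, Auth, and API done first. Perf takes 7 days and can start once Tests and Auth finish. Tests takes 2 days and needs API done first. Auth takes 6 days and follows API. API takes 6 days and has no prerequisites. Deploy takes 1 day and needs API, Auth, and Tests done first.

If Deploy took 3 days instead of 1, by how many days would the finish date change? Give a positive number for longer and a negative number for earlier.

The binding path is API→Auth→Deploy→Migrate = 6+6+1+7 = 20; finish at 20 days.
Deploy is on the critical path; changing it to 3 makes that path 22 days.
The critical path is still API→Auth→Deploy→Migrate; finish is now 22 days.
Change in finish: 22 − 20 = +2 days.

2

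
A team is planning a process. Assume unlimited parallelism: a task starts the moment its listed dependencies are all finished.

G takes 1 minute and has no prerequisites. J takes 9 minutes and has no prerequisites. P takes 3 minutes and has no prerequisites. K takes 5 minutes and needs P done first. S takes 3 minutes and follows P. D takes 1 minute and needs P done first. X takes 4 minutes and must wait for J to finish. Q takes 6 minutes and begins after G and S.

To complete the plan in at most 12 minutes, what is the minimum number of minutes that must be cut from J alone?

1

Current finish: 13 minutes; target: 12.
J is on every critical path, so each minute cut from J cuts the finish by one (this holds down to a finish of 12).
Need 13 − 12 = 1 minute off J → J becomes 8 minutes, finish becomes 12.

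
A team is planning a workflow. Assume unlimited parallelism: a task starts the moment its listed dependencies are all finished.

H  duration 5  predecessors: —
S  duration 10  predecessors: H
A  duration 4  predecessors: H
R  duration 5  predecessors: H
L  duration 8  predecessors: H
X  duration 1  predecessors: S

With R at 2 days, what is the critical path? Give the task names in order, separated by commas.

H, S, X

Critical path before the change: H→S→X = 5+10+1 = 16 giving 16 days.
The longest path through R is only 10 days, so R has float 6.
No other chain overtakes it, so the finish is 16 days.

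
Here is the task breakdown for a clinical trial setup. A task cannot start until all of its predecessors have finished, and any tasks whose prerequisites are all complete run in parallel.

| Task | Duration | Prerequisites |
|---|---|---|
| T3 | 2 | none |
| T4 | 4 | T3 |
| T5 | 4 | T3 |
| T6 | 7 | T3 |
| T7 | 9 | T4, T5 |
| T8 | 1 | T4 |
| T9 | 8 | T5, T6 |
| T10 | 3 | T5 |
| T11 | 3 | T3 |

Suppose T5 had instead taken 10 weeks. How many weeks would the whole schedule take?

21

Critical path before the change: T3→T6→T9 = 2+7+8 = 17 giving 17 weeks.
T5 is off the critical path — its longest chain is 15 weeks, giving 2 of slack.
New critical path: T3→T5→T7 = 2+10+9 = 21 ⇒ 21 weeks.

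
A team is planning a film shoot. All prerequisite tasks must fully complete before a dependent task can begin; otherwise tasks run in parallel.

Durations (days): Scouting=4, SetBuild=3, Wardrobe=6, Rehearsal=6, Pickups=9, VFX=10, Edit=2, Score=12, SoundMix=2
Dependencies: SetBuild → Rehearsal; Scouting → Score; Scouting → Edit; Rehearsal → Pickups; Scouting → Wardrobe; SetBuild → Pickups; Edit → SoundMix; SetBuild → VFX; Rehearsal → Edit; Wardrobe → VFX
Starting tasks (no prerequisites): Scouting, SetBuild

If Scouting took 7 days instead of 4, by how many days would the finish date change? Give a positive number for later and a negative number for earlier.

3

Critical path before the change: Scouting→Wardrobe→VFX = 4+6+10 = 20 giving 20 days.
Scouting lies on that path, so at 7 days the path becomes 23 days.
The critical path is still Scouting→Wardrobe→VFX; finish is now 23 days.
Change in finish: 23 − 20 = +3 days.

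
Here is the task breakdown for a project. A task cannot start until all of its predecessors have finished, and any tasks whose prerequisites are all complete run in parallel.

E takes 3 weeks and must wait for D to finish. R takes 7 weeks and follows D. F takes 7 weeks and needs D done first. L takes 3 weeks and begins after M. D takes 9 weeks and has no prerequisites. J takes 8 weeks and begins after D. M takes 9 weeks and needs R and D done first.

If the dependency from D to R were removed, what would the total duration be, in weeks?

Before: longest chain D→R→M→L = 9+7+9+3 = 28, finish 28.
Without D→R, R's earliest start moves from 9 to 0.
New critical path: D→M→L = 9+9+3 = 21 ⇒ 21 weeks.

21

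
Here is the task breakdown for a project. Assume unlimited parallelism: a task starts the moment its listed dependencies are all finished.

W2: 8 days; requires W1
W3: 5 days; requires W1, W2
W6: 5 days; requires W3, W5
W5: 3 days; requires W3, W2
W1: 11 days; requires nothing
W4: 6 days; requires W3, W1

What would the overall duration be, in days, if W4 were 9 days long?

Actual critical path: W1→W2→W3→W5→W6 = 11+8+5+3+5 = 32 ⇒ 32 days.
The longest path through W4 is only 30 days, so W4 has float 2.
New critical path: W1→W2→W3→W4 = 11+8+5+9 = 33 ⇒ 33 days.

33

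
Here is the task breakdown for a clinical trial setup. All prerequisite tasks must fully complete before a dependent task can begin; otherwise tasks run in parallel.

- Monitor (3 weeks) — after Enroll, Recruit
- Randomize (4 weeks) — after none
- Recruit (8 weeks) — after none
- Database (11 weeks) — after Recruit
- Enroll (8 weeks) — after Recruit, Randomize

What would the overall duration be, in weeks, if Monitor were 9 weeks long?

25

The binding path is Recruit→Enroll→Monitor = 8+8+3 = 19; finish at 19 weeks.
Since Monitor is critical, the +6 change carries straight to that chain (now 25 weeks).
That remains the longest chain; total 25 weeks.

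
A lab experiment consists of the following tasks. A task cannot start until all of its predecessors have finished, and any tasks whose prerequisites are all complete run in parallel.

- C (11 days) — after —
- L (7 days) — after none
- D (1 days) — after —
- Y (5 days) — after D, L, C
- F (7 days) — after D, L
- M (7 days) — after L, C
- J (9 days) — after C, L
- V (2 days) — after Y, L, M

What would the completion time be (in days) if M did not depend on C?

20

Before: longest chain C→M→V = 11+7+2 = 20, finish 20.
Without C→M, M's earliest start moves from 11 to 7.
After: C→J = 11+9 = 20 → 20 days.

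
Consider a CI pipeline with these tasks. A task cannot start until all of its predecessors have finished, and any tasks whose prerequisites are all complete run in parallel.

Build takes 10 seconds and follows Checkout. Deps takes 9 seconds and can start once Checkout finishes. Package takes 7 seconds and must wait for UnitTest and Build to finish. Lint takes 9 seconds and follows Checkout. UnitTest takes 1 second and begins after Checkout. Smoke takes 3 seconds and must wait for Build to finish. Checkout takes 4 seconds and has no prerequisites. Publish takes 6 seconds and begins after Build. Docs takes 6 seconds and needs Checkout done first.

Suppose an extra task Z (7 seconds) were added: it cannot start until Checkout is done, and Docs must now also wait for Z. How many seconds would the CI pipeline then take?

Originally the CI pipeline takes 21 seconds.
With Z inserted, Docs now waits for max(Checkout, Z).
New critical path: Checkout→Build→Package = 4+10+7 = 21 ⇒ 21 seconds.

21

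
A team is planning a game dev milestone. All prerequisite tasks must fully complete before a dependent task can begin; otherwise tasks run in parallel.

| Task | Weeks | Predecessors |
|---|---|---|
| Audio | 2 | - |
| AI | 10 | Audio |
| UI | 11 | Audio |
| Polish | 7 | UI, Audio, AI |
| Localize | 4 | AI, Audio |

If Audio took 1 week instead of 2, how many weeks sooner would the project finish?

As given, the longest chain is Audio→UI→Polish = 2+11+7 = 20, so the finish is 20 weeks.
Since Audio is critical, the -1 change carries straight to that chain (now 19 weeks).
The critical path is still Audio→UI→Polish; finish is now 19 weeks.
Change in finish: 19 − 20 = -1 weeks.

1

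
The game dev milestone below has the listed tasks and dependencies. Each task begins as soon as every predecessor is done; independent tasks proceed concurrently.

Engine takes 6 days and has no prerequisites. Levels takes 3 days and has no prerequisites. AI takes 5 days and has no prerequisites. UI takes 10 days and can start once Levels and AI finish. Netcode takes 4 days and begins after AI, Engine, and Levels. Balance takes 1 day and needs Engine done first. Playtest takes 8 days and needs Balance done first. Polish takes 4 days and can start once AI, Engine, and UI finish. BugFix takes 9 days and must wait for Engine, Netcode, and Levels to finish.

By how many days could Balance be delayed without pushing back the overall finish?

Engine→Netcode→BugFix = 6+4+9 = 19 sets the makespan at 19 days.
Longest path through Balance: 15 days (earliest finish 7, latest finish 11).
So Balance can slip 11 − 7 = 4 days.

4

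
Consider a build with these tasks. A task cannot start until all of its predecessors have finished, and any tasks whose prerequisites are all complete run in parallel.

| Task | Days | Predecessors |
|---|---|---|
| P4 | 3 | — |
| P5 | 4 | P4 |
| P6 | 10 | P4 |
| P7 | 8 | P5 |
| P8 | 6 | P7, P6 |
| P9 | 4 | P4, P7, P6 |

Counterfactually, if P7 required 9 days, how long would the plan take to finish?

Critical path before the change: P4→P5→P7→P8 = 3+4+8+6 = 21 giving 21 days.
Since P7 is critical, the +1 change carries straight to that chain (now 22 days).
The critical path is still P4→P5→P7→P8; finish is now 22 days.

22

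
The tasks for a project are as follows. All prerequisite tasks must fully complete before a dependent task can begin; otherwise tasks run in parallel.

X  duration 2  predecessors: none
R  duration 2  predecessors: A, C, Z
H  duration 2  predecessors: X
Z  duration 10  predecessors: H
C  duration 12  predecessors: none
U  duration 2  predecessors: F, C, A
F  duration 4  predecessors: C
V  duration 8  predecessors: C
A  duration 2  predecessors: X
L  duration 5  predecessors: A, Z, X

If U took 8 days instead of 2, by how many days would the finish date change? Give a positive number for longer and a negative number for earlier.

Critical path before the change: C→V = 12+8 = 20 giving 20 days.
U is off the critical path — its longest chain is 18 days, giving 2 of slack.
Now C→F→U = 12+4+8 = 24 is longest, so the finish becomes 24 days.
Change in finish: 24 − 20 = +4 days.

4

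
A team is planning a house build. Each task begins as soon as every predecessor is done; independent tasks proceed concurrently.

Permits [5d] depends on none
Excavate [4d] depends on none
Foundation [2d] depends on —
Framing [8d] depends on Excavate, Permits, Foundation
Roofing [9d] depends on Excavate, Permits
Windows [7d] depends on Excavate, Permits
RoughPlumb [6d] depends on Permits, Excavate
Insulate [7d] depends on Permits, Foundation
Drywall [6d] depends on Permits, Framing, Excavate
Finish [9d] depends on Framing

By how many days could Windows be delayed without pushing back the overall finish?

The longest chain is Permits→Framing→Finish = 5+8+9 = 22; overall finish 22 days.
Longest path through Windows: 12 days (earliest finish 12, latest finish 22).
So Windows can slip 22 − 12 = 10 days.

10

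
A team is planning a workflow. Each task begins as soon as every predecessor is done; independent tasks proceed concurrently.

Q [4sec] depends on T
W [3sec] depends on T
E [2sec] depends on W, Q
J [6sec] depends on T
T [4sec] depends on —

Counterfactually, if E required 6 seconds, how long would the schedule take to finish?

Baseline: T→Q→E = 4+4+2 = 10 → 10 seconds.
Since E is critical, the +4 change carries straight to that chain (now 14 seconds).
No other chain overtakes it, so the finish is 14 seconds.

14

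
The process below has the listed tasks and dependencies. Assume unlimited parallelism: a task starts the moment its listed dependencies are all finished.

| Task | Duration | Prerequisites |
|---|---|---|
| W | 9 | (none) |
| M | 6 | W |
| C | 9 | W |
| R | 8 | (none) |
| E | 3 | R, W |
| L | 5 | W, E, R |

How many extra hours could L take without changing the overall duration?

1

Critical path: W→C = 9+9 = 18, so the finish is 18 hours.
The longest chain containing L totals 17 hours.
So L can slip 18 − 17 = 1 hour.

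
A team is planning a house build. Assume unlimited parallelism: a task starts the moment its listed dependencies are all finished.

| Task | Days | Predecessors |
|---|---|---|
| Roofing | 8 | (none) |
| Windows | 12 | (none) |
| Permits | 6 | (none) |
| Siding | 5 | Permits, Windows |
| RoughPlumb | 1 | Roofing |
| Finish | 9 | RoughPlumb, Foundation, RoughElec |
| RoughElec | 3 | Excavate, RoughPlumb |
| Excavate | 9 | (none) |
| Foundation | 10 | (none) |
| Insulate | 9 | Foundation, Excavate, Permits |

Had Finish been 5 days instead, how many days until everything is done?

Critical path before the change: Excavate→RoughElec→Finish = 9+3+9 = 21 giving 21 days.
Finish is on the critical path; changing it to 5 makes that path 17 days.
Now Foundation→Insulate = 10+9 = 19 is longest, so the finish becomes 19 days.

19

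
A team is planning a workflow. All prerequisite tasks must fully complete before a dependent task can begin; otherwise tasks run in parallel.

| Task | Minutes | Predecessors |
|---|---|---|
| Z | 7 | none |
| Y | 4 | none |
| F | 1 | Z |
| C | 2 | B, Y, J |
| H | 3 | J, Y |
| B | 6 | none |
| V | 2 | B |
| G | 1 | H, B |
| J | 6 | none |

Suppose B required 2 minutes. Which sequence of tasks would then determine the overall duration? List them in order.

J, H, G

Baseline: J→H→G = 6+3+1 = 10 → 10 minutes.
B is off the critical path — its longest chain is 8 minutes, giving 2 of slack.
That remains the longest chain; total 10 minutes.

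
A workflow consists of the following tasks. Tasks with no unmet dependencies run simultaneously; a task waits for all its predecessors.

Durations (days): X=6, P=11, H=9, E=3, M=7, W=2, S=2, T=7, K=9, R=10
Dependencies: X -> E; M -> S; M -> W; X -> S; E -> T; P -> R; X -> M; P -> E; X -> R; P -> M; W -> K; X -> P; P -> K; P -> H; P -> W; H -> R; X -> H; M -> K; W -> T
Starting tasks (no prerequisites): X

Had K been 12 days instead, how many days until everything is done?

Baseline: X→P→H→R = 6+11+9+10 = 36 → 36 days.
The longest path through K is only 35 days, so K has float 1.
Now X→P→M→W→K = 6+11+7+2+12 = 38 is longest, so the finish becomes 38 days.

38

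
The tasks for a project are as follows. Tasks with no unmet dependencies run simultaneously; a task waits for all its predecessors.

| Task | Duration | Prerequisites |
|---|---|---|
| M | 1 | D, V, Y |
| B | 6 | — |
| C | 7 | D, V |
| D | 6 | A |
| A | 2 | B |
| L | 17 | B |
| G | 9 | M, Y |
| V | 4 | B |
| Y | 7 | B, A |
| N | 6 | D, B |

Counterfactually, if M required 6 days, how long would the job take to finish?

30

Baseline: B→A→Y→M→G = 6+2+7+1+9 = 25 → 25 days.
M is on the critical path; changing it to 6 makes that path 30 days.
That remains the longest chain; total 30 days.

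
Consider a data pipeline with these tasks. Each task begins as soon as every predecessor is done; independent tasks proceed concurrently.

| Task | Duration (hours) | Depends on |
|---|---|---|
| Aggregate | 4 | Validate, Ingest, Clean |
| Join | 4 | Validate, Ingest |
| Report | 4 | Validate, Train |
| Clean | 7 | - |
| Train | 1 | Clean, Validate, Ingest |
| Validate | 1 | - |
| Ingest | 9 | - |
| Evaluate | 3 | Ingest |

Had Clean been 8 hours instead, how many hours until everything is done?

14

The binding path is Ingest→Train→Report = 9+1+4 = 14; finish at 14 hours.
The longest path through Clean is only 12 hours, so Clean has float 2.
The critical path is still Ingest→Train→Report; finish is now 14 hours.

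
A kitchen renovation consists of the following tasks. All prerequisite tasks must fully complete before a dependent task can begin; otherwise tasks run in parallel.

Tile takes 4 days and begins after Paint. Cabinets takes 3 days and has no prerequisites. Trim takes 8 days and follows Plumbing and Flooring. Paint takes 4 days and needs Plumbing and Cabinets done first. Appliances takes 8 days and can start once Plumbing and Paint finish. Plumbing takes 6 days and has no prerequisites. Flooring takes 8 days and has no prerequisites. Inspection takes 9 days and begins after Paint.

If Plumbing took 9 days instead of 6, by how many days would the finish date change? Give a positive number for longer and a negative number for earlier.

Critical path before the change: Plumbing→Paint→Inspection = 6+4+9 = 19 giving 19 days.
Plumbing lies on that path, so at 9 days the path becomes 22 days.
No other chain overtakes it, so the finish is 22 days.
Change in finish: 22 − 19 = +3 days.

3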